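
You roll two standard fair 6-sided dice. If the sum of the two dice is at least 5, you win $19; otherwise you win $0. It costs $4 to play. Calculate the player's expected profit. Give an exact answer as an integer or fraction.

71/6 dollars

E[payout] = (1/6)·0 + (5/6)·19 = 95/6
Expected profit = 95/6 − 4 = 71/6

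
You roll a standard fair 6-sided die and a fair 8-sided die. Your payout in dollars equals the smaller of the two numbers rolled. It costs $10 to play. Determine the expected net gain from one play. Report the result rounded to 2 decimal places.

-$7.23

Distribution of the smaller of the two numbers rolled: 1 w.p. 13/48, 2 w.p. 11/48, 3 w.p. 3/16, 4 w.p. 7/48, 5 w.p. 5/48, 6 w.p. 1/16
E[payout] = (13/48)·1 + (11/48)·2 + (3/16)·3 + (7/48)·4 + (5/48)·5 + (1/16)·6 = 133/48
Expected profit = 133/48 − 10 = -347/48 ≈ -$7.23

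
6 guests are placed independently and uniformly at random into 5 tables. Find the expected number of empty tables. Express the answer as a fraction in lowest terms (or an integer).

Let Xⱼ=1 if table j is empty. P(Xⱼ=1) = ((5-1)/5)^6 = 4096/15625.
By linearity, E[#empty] = 5·4096/15625 = 4096/3125.

4096/3125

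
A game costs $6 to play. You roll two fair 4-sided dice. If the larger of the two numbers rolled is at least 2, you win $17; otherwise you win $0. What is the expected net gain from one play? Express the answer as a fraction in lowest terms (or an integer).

E[payout] = (1/16)·0 + (15/16)·17 = 255/16
Expected profit = 255/16 − 6 = 159/16

159/16 dollars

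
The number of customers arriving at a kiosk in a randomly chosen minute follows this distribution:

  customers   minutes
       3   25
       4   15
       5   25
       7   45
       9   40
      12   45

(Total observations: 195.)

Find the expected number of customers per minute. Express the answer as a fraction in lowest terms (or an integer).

Total = 195, so P(customers=3) = 25/195, etc.
E[X] = (5/39)·3 + (1/13)·4 + (5/39)·5 + (3/13)·7 + (8/39)·9 + (3/13)·12
     = 295/39

295/39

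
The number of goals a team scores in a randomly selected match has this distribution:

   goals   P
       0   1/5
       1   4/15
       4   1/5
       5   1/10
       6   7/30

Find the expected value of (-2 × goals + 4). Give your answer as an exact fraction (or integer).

E[-2x+4] = (1/5)·4 + (4/15)·2 + (1/5)·(-4) + (1/10)·(-6) + (7/30)·(-8)
     = -29/15

-29/15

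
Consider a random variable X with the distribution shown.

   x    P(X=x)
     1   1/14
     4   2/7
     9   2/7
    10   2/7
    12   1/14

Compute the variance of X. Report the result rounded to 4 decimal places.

E[X] = (1/14)·1 + (2/7)·4 + (2/7)·9 + (2/7)·10 + (1/14)·12 = 15/2
E[X²] = (1/14)·1 + (2/7)·16 + (2/7)·81 + (2/7)·100 + (1/14)·144 = 933/14
Var(X) = 933/14 − (15/2)² = 291/28 ≈ 10.3929

10.3929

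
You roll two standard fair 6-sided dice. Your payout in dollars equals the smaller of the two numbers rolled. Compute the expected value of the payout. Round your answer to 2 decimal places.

$2.53

Distribution of the smaller of the two numbers rolled: 1 w.p. 11/36, 2 w.p. 1/4, 3 w.p. 7/36, 4 w.p. 5/36, 5 w.p. 1/12, 6 w.p. 1/36
E[payout] = (11/36)·1 + (1/4)·2 + (7/36)·3 + (5/36)·4 + (1/12)·5 + (1/36)·6 = 91/36
≈ $2.53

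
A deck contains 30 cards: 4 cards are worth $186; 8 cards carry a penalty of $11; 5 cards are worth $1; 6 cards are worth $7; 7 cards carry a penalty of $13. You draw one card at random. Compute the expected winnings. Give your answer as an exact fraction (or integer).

102/5 dollars

E[payout] = (4/30)·186 + (8/30)·(-11) + (5/30)·1 + (6/30)·7 + (7/30)·(-13) = 102/5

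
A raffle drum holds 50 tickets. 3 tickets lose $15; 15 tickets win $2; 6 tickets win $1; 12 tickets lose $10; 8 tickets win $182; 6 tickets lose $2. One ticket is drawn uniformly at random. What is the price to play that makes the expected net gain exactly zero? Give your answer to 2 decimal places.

$26.30

E[payout] = (3/50)·(-15) + (15/50)·2 + (6/50)·1 + (12/50)·(-10) + (8/50)·182 + (6/50)·(-2) = 263/10
Fair fee = E[payout] = 263/10 ≈ $26.30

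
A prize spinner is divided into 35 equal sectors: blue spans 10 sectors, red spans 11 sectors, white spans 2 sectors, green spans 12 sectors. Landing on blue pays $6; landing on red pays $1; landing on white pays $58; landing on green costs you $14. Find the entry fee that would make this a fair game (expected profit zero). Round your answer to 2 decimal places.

E[payout] = (10/35)·6 + (11/35)·1 + (2/35)·58 + (12/35)·(-14) = 19/35
Fair fee = E[payout] = 19/35 ≈ $0.54

$0.54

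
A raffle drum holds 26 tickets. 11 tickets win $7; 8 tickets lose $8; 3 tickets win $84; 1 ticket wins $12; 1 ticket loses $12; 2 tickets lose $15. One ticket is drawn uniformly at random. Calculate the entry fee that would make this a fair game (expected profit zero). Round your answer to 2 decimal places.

E[payout] = (11/26)·7 + (8/26)·(-8) + (3/26)·84 + (1/26)·12 + (1/26)·(-12) + (2/26)·(-15) = 235/26
Fair fee = E[payout] = 235/26 ≈ $9.04

$9.04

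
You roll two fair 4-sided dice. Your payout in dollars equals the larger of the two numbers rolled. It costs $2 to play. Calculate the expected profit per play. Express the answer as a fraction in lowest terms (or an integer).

Distribution of the larger of the two numbers rolled: 1 w.p. 1/16, 2 w.p. 3/16, 3 w.p. 5/16, 4 w.p. 7/16
E[payout] = (1/16)·1 + (3/16)·2 + (5/16)·3 + (7/16)·4 = 25/8
Expected profit = 25/8 − 2 = 9/8

9/8 dollars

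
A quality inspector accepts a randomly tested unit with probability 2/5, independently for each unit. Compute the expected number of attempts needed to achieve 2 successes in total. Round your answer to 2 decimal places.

5.00

By linearity (sum of 2 independent geometric waits), E[trials] = 2/p = 2/(2/5) = 5.
≈ 5.00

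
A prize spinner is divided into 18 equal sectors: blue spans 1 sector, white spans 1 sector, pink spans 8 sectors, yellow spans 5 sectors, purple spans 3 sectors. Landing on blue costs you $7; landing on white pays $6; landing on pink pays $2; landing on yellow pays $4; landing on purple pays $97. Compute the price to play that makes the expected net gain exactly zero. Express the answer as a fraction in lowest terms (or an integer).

E[payout] = (1/18)·(-7) + (1/18)·6 + (8/18)·2 + (5/18)·4 + (3/18)·97 = 163/9
Fair fee = E[payout] = 163/9

163/9 dollars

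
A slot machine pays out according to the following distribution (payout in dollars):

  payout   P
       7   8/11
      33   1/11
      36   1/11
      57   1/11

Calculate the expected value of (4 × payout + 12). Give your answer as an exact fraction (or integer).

E[4x+12] = (8/11)·40 + (1/11)·144 + (1/11)·156 + (1/11)·240
     = 860/11

860/11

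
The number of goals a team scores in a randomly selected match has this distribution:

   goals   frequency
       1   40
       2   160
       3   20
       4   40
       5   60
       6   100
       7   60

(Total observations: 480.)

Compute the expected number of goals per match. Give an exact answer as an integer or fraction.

95/24

Total = 480, so P(goals=1) = 40/480, etc.
E[X] = (1/12)·1 + (1/3)·2 + (1/24)·3 + (1/12)·4 + (1/8)·5 + (5/24)·6 + (1/8)·7
     = 95/24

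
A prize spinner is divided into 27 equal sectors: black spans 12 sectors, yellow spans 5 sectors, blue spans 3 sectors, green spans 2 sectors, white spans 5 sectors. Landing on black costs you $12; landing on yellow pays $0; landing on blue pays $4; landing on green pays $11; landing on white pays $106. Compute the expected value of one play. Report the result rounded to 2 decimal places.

E[payout] = (12/27)·(-12) + (5/27)·0 + (3/27)·4 + (2/27)·11 + (5/27)·106 = 140/9
≈ $15.56

$15.56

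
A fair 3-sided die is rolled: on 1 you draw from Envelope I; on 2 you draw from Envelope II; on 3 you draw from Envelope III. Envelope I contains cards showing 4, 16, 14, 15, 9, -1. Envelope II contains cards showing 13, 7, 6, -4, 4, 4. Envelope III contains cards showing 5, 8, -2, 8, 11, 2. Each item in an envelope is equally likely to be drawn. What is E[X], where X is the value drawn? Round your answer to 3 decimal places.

6.611

E[X | Envelope I] = (4 + 16 + 14 + 15 + 9 − 1)/6 = 19/2
E[X | Envelope II] = (13 + 7 + 6 − 4 + 4 + 4)/6 = 5
E[X | Envelope III] = (5 + 8 − 2 + 8 + 11 + 2)/6 = 16/3
E[X] = (1/3)·19/2 + (1/3)·5 + (1/3)·16/3 = 119/18 ≈ 6.611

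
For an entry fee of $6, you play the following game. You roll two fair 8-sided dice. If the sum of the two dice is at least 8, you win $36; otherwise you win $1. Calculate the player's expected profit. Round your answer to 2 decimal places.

E[payout] = (21/64)·1 + (43/64)·36 = 1569/64
Expected profit = 1569/64 − 6 = 1185/64 ≈ $18.52

$18.52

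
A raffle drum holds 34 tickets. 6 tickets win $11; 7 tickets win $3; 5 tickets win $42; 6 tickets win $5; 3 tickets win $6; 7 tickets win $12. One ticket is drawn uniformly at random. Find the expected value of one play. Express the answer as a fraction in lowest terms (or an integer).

429/34 dollars

E[payout] = (6/34)·11 + (7/34)·3 + (5/34)·42 + (6/34)·5 + (3/34)·6 + (7/34)·12 = 429/34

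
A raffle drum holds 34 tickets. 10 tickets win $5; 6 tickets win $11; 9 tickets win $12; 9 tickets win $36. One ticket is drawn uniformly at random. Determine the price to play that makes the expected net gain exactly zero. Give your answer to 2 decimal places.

E[payout] = (10/34)·5 + (6/34)·11 + (9/34)·12 + (9/34)·36 = 274/17
Fair fee = E[payout] = 274/17 ≈ $16.12

$16.12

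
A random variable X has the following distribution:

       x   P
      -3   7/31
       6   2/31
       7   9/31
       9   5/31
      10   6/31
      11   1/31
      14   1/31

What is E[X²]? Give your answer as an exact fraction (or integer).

E[X²] = (7/31)·9 + (2/31)·36 + (9/31)·49 + (5/31)·81 + (6/31)·100 + (1/31)·121 + (1/31)·196
     = 1898/31

1898/31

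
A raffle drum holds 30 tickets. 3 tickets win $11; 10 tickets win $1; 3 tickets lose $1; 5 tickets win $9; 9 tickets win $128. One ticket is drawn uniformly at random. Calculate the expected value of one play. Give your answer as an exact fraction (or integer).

1237/30 dollars

E[payout] = (3/30)·11 + (10/30)·1 + (3/30)·(-1) + (5/30)·9 + (9/30)·128 = 1237/30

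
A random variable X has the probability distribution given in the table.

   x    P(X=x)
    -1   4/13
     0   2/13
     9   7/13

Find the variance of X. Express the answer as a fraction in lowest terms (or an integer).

E[X] = (4/13)·(-1) + (2/13)·0 + (7/13)·9 = 59/13
E[X²] = (4/13)·1 + (2/13)·0 + (7/13)·81 = 571/13
Var(X) = 571/13 − (59/13)² = 3942/169

3942/169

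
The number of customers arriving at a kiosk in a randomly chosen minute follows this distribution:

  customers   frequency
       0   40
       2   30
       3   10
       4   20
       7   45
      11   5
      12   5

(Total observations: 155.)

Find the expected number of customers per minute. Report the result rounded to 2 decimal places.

3.87

Total = 155, so P(customers=0) = 40/155, etc.
E[X] = (8/31)·0 + (6/31)·2 + (2/31)·3 + (4/31)·4 + (9/31)·7 + (1/31)·11 + (1/31)·12
     = 120/31 ≈ 3.87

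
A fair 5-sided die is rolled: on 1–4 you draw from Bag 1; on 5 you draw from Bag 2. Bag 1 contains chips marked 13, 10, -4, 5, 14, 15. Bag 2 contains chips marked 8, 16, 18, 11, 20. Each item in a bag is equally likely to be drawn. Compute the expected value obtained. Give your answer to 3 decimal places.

9.987

E[X | Bag 1] = (13 + 10 − 4 + 5 + 14 + 15)/6 = 53/6
E[X | Bag 2] = (8 + 16 + 18 + 11 + 20)/5 = 73/5
E[X] = (4/5)·53/6 + (1/5)·73/5 = 749/75 ≈ 9.987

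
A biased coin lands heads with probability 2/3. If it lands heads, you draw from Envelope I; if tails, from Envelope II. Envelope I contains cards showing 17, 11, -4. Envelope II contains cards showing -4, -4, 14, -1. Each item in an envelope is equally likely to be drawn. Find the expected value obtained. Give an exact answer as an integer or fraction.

E[X | Envelope I] = (17 + 11 − 4)/3 = 8
E[X | Envelope II] = (-4 − 4 + 14 − 1)/4 = 5/4
E[X] = (2/3)·8 + (1/3)·5/4 = 23/4

23/4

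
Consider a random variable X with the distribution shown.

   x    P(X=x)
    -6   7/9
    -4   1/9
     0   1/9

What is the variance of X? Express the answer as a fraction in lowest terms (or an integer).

E[X] = (7/9)·(-6) + (1/9)·(-4) + (1/9)·0 = -46/9
E[X²] = (7/9)·36 + (1/9)·16 + (1/9)·0 = 268/9
Var(X) = 268/9 − (-46/9)² = 296/81

296/81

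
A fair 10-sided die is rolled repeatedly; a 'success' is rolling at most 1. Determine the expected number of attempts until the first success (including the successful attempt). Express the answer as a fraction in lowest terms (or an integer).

10

For a geometric distribution, E[trials] = 1/p = 1/(1/10) = 10.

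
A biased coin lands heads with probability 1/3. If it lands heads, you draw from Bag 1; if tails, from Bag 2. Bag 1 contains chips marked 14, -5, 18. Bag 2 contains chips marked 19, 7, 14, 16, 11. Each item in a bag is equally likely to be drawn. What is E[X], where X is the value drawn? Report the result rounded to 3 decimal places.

11.933

E[X | Bag 1] = (14 − 5 + 18)/3 = 9
E[X | Bag 2] = (19 + 7 + 14 + 16 + 11)/5 = 67/5
E[X] = (1/3)·9 + (2/3)·67/5 = 179/15 ≈ 11.933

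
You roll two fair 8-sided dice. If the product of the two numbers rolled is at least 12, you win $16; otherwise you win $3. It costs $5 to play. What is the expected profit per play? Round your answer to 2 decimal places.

$6.33

E[payout] = (23/64)·3 + (41/64)·16 = 725/64
Expected profit = 725/64 − 5 = 405/64 ≈ $6.33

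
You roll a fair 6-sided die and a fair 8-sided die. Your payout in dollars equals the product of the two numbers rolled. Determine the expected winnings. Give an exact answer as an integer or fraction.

63/4 dollars

Distribution of the product of the two numbers rolled: 1 w.p. 1/48, 2 w.p. 1/24, 3 w.p. 1/24, 4 w.p. 1/16, 5 w.p. 1/24, 6 w.p. 1/12, …
E[payout] = (1/48)·1 + (1/24)·2 + (1/24)·3 + (1/16)·4 + (1/24)·5 + (1/12)·6 + (1/48)·7 + (1/16)·8 + (1/48)·9 + (1/24)·10 + (1/12)·12 + (1/48)·14 + (1/24)·15 + (1/24)·16 + (1/24)·18 + (1/24)·20 + (1/48)·21 + (1/16)·24 + (1/48)·25 + (1/48)·28 + (1/24)·30 + (1/48)·32 + (1/48)·35 + (1/48)·36 + (1/48)·40 + (1/48)·42 + (1/48)·48 = 63/4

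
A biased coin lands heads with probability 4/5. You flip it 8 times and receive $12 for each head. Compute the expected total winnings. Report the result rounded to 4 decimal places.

E[#heads] = 8·4/5 = 32/5 (linearity over flips).
E[winnings] = 12·32/5 = 384/5.
≈ 76.8000

$76.8000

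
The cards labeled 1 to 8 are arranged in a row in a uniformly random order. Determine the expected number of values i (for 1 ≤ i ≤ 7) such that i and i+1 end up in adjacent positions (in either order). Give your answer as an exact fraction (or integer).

7/4

For each i ∈ {1,…,7}, let Xᵢ = 1 if i and i+1 are adjacent. P(Xᵢ=1) = 2·(8−1)!/8! = 2/8.
By linearity, E[ΣXᵢ] = (7)·(2/8) = 7/4.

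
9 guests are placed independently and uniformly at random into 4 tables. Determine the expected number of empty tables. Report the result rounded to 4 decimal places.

Let Xⱼ=1 if table j is empty. P(Xⱼ=1) = ((4-1)/4)^9 = 19683/262144.
By linearity, E[#empty] = 4·19683/262144 = 19683/65536.
≈ 0.3003

0.3003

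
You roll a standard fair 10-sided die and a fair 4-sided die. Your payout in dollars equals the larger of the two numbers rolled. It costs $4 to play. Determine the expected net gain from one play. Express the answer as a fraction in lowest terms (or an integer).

7/4 dollars

Distribution of the larger of the two numbers rolled: 1 w.p. 1/40, 2 w.p. 3/40, 3 w.p. 1/8, 4 w.p. 7/40, 5 w.p. 1/10, 6 w.p. 1/10, …
E[payout] = (1/40)·1 + (3/40)·2 + (1/8)·3 + (7/40)·4 + (1/10)·5 + (1/10)·6 + (1/10)·7 + (1/10)·8 + (1/10)·9 + (1/10)·10 = 23/4
Expected profit = 23/4 − 4 = 7/4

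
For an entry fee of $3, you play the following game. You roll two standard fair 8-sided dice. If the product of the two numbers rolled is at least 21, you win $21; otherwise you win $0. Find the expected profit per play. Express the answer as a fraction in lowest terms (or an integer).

E[payout] = (19/32)·0 + (13/32)·21 = 273/32
Expected profit = 273/32 − 3 = 177/32

177/32 dollars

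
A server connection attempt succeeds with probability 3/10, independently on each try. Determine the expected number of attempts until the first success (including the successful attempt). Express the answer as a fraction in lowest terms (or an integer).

10/3

For a geometric distribution, E[trials] = 1/p = 1/(3/10) = 10/3.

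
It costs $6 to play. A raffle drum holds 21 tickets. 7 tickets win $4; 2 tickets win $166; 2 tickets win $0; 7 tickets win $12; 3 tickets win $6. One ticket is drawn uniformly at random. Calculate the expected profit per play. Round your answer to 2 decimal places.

E[payout] = (7/21)·4 + (2/21)·166 + (2/21)·0 + (7/21)·12 + (3/21)·6 = 22
Expected profit = 22 − 6 = 16 ≈ $16.00

$16.00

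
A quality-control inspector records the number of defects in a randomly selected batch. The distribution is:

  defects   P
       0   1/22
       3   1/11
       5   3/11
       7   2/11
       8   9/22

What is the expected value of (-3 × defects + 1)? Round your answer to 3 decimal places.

E[-3x+1] = (1/22)·1 + (1/11)·(-8) + (3/11)·(-14) + (2/11)·(-20) + (9/22)·(-23)
     = -193/11 ≈ -17.545

-17.545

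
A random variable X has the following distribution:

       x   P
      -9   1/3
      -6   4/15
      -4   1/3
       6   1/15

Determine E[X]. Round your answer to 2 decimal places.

-5.53

E[X] = (1/3)·(-9) + (4/15)·(-6) + (1/3)·(-4) + (1/15)·6
     = -83/15 ≈ -5.53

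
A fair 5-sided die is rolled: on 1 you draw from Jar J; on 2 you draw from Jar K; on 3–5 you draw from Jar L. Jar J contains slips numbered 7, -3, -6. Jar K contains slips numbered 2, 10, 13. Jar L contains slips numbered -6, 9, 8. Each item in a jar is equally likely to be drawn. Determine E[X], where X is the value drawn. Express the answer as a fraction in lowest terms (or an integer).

E[X | Jar J] = (7 − 3 − 6)/3 = -2/3
E[X | Jar K] = (2 + 10 + 13)/3 = 25/3
E[X | Jar L] = (-6 + 9 + 8)/3 = 11/3
E[X] = (1/5)·(-2/3) + (1/5)·25/3 + (3/5)·11/3 = 56/15

56/15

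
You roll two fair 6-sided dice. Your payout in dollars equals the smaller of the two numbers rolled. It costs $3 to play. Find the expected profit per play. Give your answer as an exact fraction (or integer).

Distribution of the smaller of the two numbers rolled: 1 w.p. 11/36, 2 w.p. 1/4, 3 w.p. 7/36, 4 w.p. 5/36, 5 w.p. 1/12, 6 w.p. 1/36
E[payout] = (11/36)·1 + (1/4)·2 + (7/36)·3 + (5/36)·4 + (1/12)·5 + (1/36)·6 = 91/36
Expected profit = 91/36 − 3 = -17/36

-17/36 dollars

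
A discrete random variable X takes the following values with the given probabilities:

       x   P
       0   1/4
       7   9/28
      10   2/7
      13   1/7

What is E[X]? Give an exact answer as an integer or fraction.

E[X] = (1/4)·0 + (9/28)·7 + (2/7)·10 + (1/7)·13
     = 195/28

195/28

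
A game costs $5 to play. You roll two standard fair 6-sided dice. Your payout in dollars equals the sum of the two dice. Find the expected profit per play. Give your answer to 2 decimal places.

Distribution of the sum of the two dice: 2 w.p. 1/36, 3 w.p. 1/18, 4 w.p. 1/12, 5 w.p. 1/9, 6 w.p. 5/36, 7 w.p. 1/6, …
E[payout] = (1/36)·2 + (1/18)·3 + (1/12)·4 + (1/9)·5 + (5/36)·6 + (1/6)·7 + (5/36)·8 + (1/9)·9 + (1/12)·10 + (1/18)·11 + (1/36)·12 = 7
Expected profit = 7 − 5 = 2 ≈ $2.00

$2.00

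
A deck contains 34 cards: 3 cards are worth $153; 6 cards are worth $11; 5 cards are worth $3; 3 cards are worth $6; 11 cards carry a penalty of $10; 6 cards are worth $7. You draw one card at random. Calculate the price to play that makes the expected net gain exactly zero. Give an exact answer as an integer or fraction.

245/17 dollars

E[payout] = (3/34)·153 + (6/34)·11 + (5/34)·3 + (3/34)·6 + (11/34)·(-10) + (6/34)·7 = 245/17
Fair fee = E[payout] = 245/17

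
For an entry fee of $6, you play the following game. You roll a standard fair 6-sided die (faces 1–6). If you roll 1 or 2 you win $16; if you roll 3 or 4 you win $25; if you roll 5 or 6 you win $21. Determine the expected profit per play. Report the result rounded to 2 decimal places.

$14.67

E[payout] = (1/3)·16 + (1/3)·21 + (1/3)·25 = 62/3
Expected profit = 62/3 − 6 = 44/3 ≈ $14.67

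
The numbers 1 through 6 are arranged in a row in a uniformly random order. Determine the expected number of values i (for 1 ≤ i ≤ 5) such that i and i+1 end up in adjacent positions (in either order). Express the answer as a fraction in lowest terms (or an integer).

5/3

For each i ∈ {1,…,5}, let Xᵢ = 1 if i and i+1 are adjacent. P(Xᵢ=1) = 2·(6−1)!/6! = 2/6.
By linearity, E[ΣXᵢ] = (5)·(2/6) = 5/3.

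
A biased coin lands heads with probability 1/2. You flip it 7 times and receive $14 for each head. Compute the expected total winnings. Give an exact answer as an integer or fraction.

$49

E[#heads] = 7·1/2 = 7/2 (linearity over flips).
E[winnings] = 14·7/2 = 49.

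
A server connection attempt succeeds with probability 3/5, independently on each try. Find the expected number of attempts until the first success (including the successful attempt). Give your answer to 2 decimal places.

1.67

For a geometric distribution, E[trials] = 1/p = 1/(3/5) = 5/3.
≈ 1.67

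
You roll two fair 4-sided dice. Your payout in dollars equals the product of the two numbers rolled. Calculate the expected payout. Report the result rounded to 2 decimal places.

Distribution of the product of the two numbers rolled: 1 w.p. 1/16, 2 w.p. 1/8, 3 w.p. 1/8, 4 w.p. 3/16, 6 w.p. 1/8, 8 w.p. 1/8, …
E[payout] = (1/16)·1 + (1/8)·2 + (1/8)·3 + (3/16)·4 + (1/8)·6 + (1/8)·8 + (1/16)·9 + (1/8)·12 + (1/16)·16 = 25/4
≈ $6.25

$6.25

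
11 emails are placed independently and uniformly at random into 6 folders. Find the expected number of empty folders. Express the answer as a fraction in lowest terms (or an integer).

48828125/60466176

Let Xⱼ=1 if folder j is empty. P(Xⱼ=1) = ((6-1)/6)^11 = 48828125/362797056.
By linearity, E[#empty] = 6·48828125/362797056 = 48828125/60466176.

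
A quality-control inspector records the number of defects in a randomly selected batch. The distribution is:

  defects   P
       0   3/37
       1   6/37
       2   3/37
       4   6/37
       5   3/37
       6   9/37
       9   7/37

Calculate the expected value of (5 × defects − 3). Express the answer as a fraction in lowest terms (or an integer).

729/37

E[5x-3] = (3/37)·(-3) + (6/37)·2 + (3/37)·7 + (6/37)·17 + (3/37)·22 + (9/37)·27 + (7/37)·42
     = 729/37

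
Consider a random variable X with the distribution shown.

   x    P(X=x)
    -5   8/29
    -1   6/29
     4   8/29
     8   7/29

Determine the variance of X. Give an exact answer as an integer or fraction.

E[X] = (8/29)·(-5) + (6/29)·(-1) + (8/29)·4 + (7/29)·8 = 42/29
E[X²] = (8/29)·25 + (6/29)·1 + (8/29)·16 + (7/29)·64 = 782/29
Var(X) = 782/29 − (42/29)² = 20914/841

20914/841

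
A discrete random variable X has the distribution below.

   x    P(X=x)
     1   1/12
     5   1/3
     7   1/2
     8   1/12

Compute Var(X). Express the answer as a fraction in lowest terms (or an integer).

467/144

E[X] = (1/12)·1 + (1/3)·5 + (1/2)·7 + (1/12)·8 = 71/12
E[X²] = (1/12)·1 + (1/3)·25 + (1/2)·49 + (1/12)·64 = 153/4
Var(X) = 153/4 − (71/12)² = 467/144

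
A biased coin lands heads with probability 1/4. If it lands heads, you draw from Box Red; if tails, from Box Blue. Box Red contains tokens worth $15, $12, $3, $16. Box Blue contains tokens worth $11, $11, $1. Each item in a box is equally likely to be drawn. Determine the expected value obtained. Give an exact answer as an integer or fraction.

E[X | Box Red] = (15 + 12 + 3 + 16)/4 = 23/2
E[X | Box Blue] = (11 + 11 + 1)/3 = 23/3
E[X] = (1/4)·23/2 + (3/4)·23/3 = 69/8

69/8 dollars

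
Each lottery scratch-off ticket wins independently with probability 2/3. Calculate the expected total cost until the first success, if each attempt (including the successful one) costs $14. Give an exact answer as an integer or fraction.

$21

E[#attempts] = 1/p = 3/2; E[cost] = 14·3/2 = 21.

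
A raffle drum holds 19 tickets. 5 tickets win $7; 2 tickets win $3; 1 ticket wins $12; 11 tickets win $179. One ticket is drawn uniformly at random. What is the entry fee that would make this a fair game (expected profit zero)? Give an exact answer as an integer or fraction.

2022/19 dollars

E[payout] = (5/19)·7 + (2/19)·3 + (1/19)·12 + (11/19)·179 = 2022/19
Fair fee = E[payout] = 2022/19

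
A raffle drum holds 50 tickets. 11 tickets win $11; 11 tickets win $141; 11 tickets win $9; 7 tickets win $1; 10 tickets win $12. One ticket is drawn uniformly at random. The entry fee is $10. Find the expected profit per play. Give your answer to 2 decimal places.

$27.96

E[payout] = (11/50)·11 + (11/50)·141 + (11/50)·9 + (7/50)·1 + (10/50)·12 = 949/25
Expected profit = 949/25 − 10 = 699/25 ≈ $27.96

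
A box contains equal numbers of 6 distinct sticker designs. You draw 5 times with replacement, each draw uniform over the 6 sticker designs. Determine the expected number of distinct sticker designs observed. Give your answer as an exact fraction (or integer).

4651/1296

Let Xⱼ=1 if type j appears at least once. P(Xⱼ=1) = 1 − ((6−1)/6)^5 = 4651/7776.
E[#distinct] = 6·4651/7776 = 4651/1296.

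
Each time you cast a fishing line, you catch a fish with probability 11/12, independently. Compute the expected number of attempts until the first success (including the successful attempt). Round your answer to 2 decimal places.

1.09

For a geometric distribution, E[trials] = 1/p = 1/(11/12) = 12/11.
≈ 1.09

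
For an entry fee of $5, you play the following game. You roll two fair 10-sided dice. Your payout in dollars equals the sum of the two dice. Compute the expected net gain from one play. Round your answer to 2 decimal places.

Distribution of the sum of the two dice: 2 w.p. 1/100, 3 w.p. 1/50, 4 w.p. 3/100, 5 w.p. 1/25, 6 w.p. 1/20, 7 w.p. 3/50, …
E[payout] = (1/100)·2 + (1/50)·3 + (3/100)·4 + (1/25)·5 + (1/20)·6 + (3/50)·7 + (7/100)·8 + (2/25)·9 + (9/100)·10 + (1/10)·11 + (9/100)·12 + (2/25)·13 + (7/100)·14 + (3/50)·15 + (1/20)·16 + (1/25)·17 + (3/100)·18 + (1/50)·19 + (1/100)·20 = 11
Expected profit = 11 − 5 = 6 ≈ $6.00

$6.00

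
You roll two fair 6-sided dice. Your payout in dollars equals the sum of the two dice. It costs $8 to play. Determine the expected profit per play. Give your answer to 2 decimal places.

Distribution of the sum of the two dice: 2 w.p. 1/36, 3 w.p. 1/18, 4 w.p. 1/12, 5 w.p. 1/9, 6 w.p. 5/36, 7 w.p. 1/6, …
E[payout] = (1/36)·2 + (1/18)·3 + (1/12)·4 + (1/9)·5 + (5/36)·6 + (1/6)·7 + (5/36)·8 + (1/9)·9 + (1/12)·10 + (1/18)·11 + (1/36)·12 = 7
Expected profit = 7 − 8 = -1 ≈ -$1.00

-$1.00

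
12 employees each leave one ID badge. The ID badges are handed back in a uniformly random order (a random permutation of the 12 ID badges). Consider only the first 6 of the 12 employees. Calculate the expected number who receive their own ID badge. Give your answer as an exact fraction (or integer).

Let Xᵢ = 1 if person i gets their own ID badge. For each i, P(Xᵢ=1) = 1/12.
By linearity of expectation, E[X₁+…+X_6] = 6·(1/12) = 1/2.

1/2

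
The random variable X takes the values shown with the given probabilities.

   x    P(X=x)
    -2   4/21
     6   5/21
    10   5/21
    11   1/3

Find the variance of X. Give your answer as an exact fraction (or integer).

E[X] = (4/21)·(-2) + (5/21)·6 + (5/21)·10 + (1/3)·11 = 149/21
E[X²] = (4/21)·4 + (5/21)·36 + (5/21)·100 + (1/3)·121 = 1543/21
Var(X) = 1543/21 − (149/21)² = 10202/441

10202/441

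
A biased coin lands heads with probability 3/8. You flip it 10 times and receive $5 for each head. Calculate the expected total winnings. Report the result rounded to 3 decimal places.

$18.750

E[#heads] = 10·3/8 = 15/4 (linearity over flips).
E[winnings] = 5·15/4 = 75/4.
≈ 18.750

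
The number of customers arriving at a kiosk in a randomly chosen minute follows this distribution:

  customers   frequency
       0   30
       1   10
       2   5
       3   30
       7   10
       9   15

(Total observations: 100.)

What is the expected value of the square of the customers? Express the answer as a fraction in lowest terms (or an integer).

401/20

Total = 100, so P(customers=0) = 30/100, etc.
E[X²] = (3/10)·0 + (1/10)·1 + (1/20)·4 + (3/10)·9 + (1/10)·49 + (3/20)·81
     = 401/20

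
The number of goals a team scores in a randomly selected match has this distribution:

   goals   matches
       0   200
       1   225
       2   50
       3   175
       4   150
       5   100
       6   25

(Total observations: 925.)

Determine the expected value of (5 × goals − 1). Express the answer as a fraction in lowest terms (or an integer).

Total = 925, so P(goals=0) = 200/925, etc.
E[5x-1] = (8/37)·(-1) + (9/37)·4 + (2/37)·9 + (7/37)·14 + (6/37)·19 + (4/37)·24 + (1/37)·29
     = 383/37

383/37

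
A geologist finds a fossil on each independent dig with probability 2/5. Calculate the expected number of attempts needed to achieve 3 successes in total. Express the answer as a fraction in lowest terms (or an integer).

By linearity (sum of 3 independent geometric waits), E[trials] = 3/p = 3/(2/5) = 15/2.

15/2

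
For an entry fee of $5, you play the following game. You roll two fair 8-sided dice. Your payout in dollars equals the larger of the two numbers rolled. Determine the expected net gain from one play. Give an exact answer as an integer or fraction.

13/16 dollars

Distribution of the larger of the two numbers rolled: 1 w.p. 1/64, 2 w.p. 3/64, 3 w.p. 5/64, 4 w.p. 7/64, 5 w.p. 9/64, 6 w.p. 11/64, …
E[payout] = (1/64)·1 + (3/64)·2 + (5/64)·3 + (7/64)·4 + (9/64)·5 + (11/64)·6 + (13/64)·7 + (15/64)·8 = 93/16
Expected profit = 93/16 − 5 = 13/16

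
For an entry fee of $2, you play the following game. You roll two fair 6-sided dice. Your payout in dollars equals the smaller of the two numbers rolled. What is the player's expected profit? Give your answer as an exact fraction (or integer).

19/36 dollars

Distribution of the smaller of the two numbers rolled: 1 w.p. 11/36, 2 w.p. 1/4, 3 w.p. 7/36, 4 w.p. 5/36, 5 w.p. 1/12, 6 w.p. 1/36
E[payout] = (11/36)·1 + (1/4)·2 + (7/36)·3 + (5/36)·4 + (1/12)·5 + (1/36)·6 = 91/36
Expected profit = 91/36 − 2 = 19/36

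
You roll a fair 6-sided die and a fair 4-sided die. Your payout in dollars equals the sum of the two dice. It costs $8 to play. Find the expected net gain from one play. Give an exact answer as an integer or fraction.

Distribution of the sum of the two dice: 2 w.p. 1/24, 3 w.p. 1/12, 4 w.p. 1/8, 5 w.p. 1/6, 6 w.p. 1/6, 7 w.p. 1/6, …
E[payout] = (1/24)·2 + (1/12)·3 + (1/8)·4 + (1/6)·5 + (1/6)·6 + (1/6)·7 + (1/8)·8 + (1/12)·9 + (1/24)·10 = 6
Expected profit = 6 − 8 = -2

-$2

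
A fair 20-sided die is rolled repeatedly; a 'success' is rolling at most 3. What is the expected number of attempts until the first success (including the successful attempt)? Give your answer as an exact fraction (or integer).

For a geometric distribution, E[trials] = 1/p = 1/(3/20) = 20/3.

20/3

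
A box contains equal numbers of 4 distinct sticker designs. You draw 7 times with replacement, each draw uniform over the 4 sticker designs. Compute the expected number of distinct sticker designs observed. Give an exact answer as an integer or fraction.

14197/4096

Let Xⱼ=1 if type j appears at least once. P(Xⱼ=1) = 1 − ((4−1)/4)^7 = 14197/16384.
E[#distinct] = 4·14197/16384 = 14197/4096.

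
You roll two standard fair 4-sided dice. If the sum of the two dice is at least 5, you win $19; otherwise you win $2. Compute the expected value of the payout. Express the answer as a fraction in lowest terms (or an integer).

101/8 dollars

E[payout] = (3/8)·2 + (5/8)·19 = 101/8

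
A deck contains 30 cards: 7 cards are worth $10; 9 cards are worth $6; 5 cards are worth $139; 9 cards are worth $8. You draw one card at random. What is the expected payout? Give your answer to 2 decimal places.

$29.70

E[payout] = (7/30)·10 + (9/30)·6 + (5/30)·139 + (9/30)·8 = 297/10
≈ $29.70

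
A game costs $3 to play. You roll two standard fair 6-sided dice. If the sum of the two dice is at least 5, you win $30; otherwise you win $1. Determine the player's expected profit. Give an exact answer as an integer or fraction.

133/6 dollars

E[payout] = (1/6)·1 + (5/6)·30 = 151/6
Expected profit = 151/6 − 3 = 133/6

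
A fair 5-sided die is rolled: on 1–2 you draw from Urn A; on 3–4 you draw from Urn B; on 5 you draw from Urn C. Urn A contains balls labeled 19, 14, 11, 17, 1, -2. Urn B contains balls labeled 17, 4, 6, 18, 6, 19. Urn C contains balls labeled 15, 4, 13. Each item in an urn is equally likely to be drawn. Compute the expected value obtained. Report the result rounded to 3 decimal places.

10.800

E[X | Urn A] = (19 + 14 + 11 + 17 + 1 − 2)/6 = 10
E[X | Urn B] = (17 + 4 + 6 + 18 + 6 + 19)/6 = 35/3
E[X | Urn C] = (15 + 4 + 13)/3 = 32/3
E[X] = (2/5)·10 + (2/5)·35/3 + (1/5)·32/3 = 54/5 ≈ 10.800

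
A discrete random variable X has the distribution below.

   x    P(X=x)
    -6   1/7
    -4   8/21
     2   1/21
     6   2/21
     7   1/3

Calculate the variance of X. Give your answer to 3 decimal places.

30.807

E[X] = (1/7)·(-6) + (8/21)·(-4) + (1/21)·2 + (2/21)·6 + (1/3)·7 = 13/21
E[X²] = (1/7)·36 + (8/21)·16 + (1/21)·4 + (2/21)·36 + (1/3)·49 = 655/21
Var(X) = 655/21 − (13/21)² = 13586/441 ≈ 30.807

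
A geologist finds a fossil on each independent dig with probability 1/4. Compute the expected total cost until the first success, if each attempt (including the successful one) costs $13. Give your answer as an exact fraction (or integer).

E[#attempts] = 1/p = 4; E[cost] = 13·4 = 52.

$52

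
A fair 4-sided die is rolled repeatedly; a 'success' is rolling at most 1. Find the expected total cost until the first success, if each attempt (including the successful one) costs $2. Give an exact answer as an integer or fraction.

E[#attempts] = 1/p = 4; E[cost] = 2·4 = 8.

$8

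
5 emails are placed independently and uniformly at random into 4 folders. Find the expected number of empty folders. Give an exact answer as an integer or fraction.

Let Xⱼ=1 if folder j is empty. P(Xⱼ=1) = ((4-1)/4)^5 = 243/1024.
By linearity, E[#empty] = 4·243/1024 = 243/256.

243/256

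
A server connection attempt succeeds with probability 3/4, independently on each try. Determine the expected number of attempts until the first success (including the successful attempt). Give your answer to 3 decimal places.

For a geometric distribution, E[trials] = 1/p = 1/(3/4) = 4/3.
≈ 1.333

1.333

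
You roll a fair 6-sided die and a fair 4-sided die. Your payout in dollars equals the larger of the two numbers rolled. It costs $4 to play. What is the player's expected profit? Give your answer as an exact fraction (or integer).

-1/12 dollars

Distribution of the larger of the two numbers rolled: 1 w.p. 1/24, 2 w.p. 1/8, 3 w.p. 5/24, 4 w.p. 7/24, 5 w.p. 1/6, 6 w.p. 1/6
E[payout] = (1/24)·1 + (1/8)·2 + (5/24)·3 + (7/24)·4 + (1/6)·5 + (1/6)·6 = 47/12
Expected profit = 47/12 − 4 = -1/12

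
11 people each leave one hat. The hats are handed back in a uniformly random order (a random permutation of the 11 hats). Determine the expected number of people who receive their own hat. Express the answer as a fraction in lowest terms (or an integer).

Let Xᵢ = 1 if person i gets their own hat. For each i, P(Xᵢ=1) = 1/11.
By linearity of expectation, E[X₁+…+X_11] = 11·(1/11) = 1.

1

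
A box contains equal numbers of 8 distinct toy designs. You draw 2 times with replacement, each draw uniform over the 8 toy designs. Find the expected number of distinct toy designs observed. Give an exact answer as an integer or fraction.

Let Xⱼ=1 if type j appears at least once. P(Xⱼ=1) = 1 − ((8−1)/8)^2 = 15/64.
E[#distinct] = 8·15/64 = 15/8.

15/8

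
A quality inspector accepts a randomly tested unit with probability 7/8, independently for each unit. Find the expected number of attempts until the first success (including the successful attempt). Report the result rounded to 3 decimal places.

1.143

For a geometric distribution, E[trials] = 1/p = 1/(7/8) = 8/7.
≈ 1.143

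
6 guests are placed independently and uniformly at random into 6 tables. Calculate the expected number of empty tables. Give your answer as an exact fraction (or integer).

15625/7776

Let Xⱼ=1 if table j is empty. P(Xⱼ=1) = ((6-1)/6)^6 = 15625/46656.
By linearity, E[#empty] = 6·15625/46656 = 15625/7776.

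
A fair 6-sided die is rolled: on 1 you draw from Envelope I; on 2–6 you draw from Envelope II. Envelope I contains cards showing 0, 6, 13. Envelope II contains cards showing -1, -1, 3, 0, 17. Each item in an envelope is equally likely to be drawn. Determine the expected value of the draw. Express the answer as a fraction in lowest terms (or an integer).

73/18

E[X | Envelope I] = (0 + 6 + 13)/3 = 19/3
E[X | Envelope II] = (-1 − 1 + 3 + 0 + 17)/5 = 18/5
E[X] = (1/6)·19/3 + (5/6)·18/5 = 73/18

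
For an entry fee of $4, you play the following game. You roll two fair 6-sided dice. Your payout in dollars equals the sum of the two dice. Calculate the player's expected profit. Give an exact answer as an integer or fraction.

Distribution of the sum of the two dice: 2 w.p. 1/36, 3 w.p. 1/18, 4 w.p. 1/12, 5 w.p. 1/9, 6 w.p. 5/36, 7 w.p. 1/6, …
E[payout] = (1/36)·2 + (1/18)·3 + (1/12)·4 + (1/9)·5 + (5/36)·6 + (1/6)·7 + (5/36)·8 + (1/9)·9 + (1/12)·10 + (1/18)·11 + (1/36)·12 = 7
Expected profit = 7 − 4 = 3

$3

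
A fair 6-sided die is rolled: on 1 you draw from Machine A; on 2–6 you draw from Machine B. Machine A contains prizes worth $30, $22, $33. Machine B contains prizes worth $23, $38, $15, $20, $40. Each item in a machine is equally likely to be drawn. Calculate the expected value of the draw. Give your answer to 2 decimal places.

$27.39

E[X | Machine A] = (30 + 22 + 33)/3 = 85/3
E[X | Machine B] = (23 + 38 + 15 + 20 + 40)/5 = 136/5
E[X] = (1/6)·85/3 + (5/6)·136/5 = 493/18 ≈ 27.39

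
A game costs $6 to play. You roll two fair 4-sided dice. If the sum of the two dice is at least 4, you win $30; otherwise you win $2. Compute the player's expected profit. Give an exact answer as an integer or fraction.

E[payout] = (3/16)·2 + (13/16)·30 = 99/4
Expected profit = 99/4 − 6 = 75/4

75/4 dollars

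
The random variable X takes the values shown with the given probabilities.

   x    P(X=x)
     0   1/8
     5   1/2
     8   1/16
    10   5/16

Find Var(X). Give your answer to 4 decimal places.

E[X] = (1/8)·0 + (1/2)·5 + (1/16)·8 + (5/16)·10 = 49/8
E[X²] = (1/8)·0 + (1/2)·25 + (1/16)·64 + (5/16)·100 = 191/4
Var(X) = 191/4 − (49/8)² = 655/64 ≈ 10.2344

10.2344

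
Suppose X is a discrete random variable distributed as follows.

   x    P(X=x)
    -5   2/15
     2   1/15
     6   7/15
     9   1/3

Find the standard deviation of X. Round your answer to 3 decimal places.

4.434

E[X] = 79/15, E[X²] = 237/5
Var(X) = E[X²] − (E[X])² = 237/5 − 6241/225 = 4424/225
SD(X) = √(4424/225) ≈ 4.434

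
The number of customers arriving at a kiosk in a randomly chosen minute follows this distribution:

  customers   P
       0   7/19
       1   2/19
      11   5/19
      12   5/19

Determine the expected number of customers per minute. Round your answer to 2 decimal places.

6.16

E[X] = (7/19)·0 + (2/19)·1 + (5/19)·11 + (5/19)·12
     = 117/19 ≈ 6.16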